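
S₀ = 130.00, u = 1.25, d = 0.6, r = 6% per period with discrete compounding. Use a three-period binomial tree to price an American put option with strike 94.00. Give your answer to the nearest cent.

Risk-neutral probability p = (1 + 0.06 − 0.6)/(1.25 − 0.6) = 0.4600/0.6500 = 0.7077
Terminal stock prices: S_uuu = 253.9, S_uud = 121.9, S_udd = 58.5, S_ddd = 28.08
Terminal payoffs (K − S): max(-159.9, 0) = 0, max(-27.88, 0) = 0, max(35.5, 0) = 35.5, max(65.92, 0) = 65.92
Node uu (S = 203.1): continuation = 1/1.06·[0.7077·0.0000 + 0.2923·0.0000] = 0.0000; exercise value = 0.0000 ≤ continuation, so V_uu = 0.0000
Node ud (S = 97.5): continuation = 1/1.06·[0.7077·0.0000 + 0.2923·35.5000] = 9.7896; exercise value = 0.0000 ≤ continuation, so V_ud = 9.7896
Node dd (S = 46.8): continuation = 1/1.06·[0.7077·35.5000 + 0.2923·65.9200] = 41.8792; exercise value = 47.2000 > continuation, so V_dd = 47.2000 (exercise)
Node u (S = 162.5): continuation = 1/1.06·[0.7077·0.0000 + 0.2923·9.7896] = 2.6996; exercise value = 0.0000 ≤ continuation, so V_u = 2.6996
Node d (S = 78): continuation = 1/1.06·[0.7077·9.7896 + 0.2923·47.2000] = 19.5518; exercise value = 16.0000 ≤ continuation, so V_d = 19.5518
Node 0 (S = 130): continuation = 1/1.06·[0.7077·2.6996 + 0.2923·19.5518] = 7.1940; exercise value = 0.0000 ≤ continuation, so V_0 = 7.1940

7.19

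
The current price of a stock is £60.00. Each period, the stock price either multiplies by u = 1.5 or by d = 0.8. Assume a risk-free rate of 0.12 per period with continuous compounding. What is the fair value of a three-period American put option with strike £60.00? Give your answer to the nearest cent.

Risk-neutral probability p = (e^0.12 − 0.8)/(1.5 − 0.8) = 0.3275/0.7000 = 0.4679
Terminal stock prices: S_uuu = 202.5, S_uud = 108, S_udd = 57.6, S_ddd = 30.72
Terminal payoffs (K − S): max(-142.5, 0) = 0, max(-48, 0) = 0, max(2.4, 0) = 2.4, max(29.28, 0) = 29.28
Node uu (S = 135): continuation = e^(−0.12)·[0.4679·0.0000 + 0.5321·0.0000] = 0.0000; exercise value = 0.0000 ≤ continuation, so V_uu = 0.0000
Node ud (S = 72): continuation = e^(−0.12)·[0.4679·0.0000 + 0.5321·2.4000] = 1.1327; exercise value = 0.0000 ≤ continuation, so V_ud = 1.1327
Node dd (S = 38.4): continuation = e^(−0.12)·[0.4679·2.4000 + 0.5321·29.2800] = 14.8152; exercise value = 21.6000 > continuation, so V_dd = 21.6000 (exercise)
Node u (S = 90): continuation = e^(−0.12)·[0.4679·0.0000 + 0.5321·1.1327] = 0.5346; exercise value = 0.0000 ≤ continuation, so V_u = 0.5346
Node d (S = 48): continuation = e^(−0.12)·[0.4679·1.1327 + 0.5321·21.6000] = 10.6646; exercise value = 12.0000 > continuation, so V_d = 12.0000 (exercise)
Node 0 (S = 60): continuation = e^(−0.12)·[0.4679·0.5346 + 0.5321·12.0000] = 5.8855; exercise value = 0.0000 ≤ continuation, so V_0 = 5.8855

£5.89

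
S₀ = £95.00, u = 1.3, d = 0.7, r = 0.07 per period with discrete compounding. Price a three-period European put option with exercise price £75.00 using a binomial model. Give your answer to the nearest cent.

Risk-neutral probability p = (1 + 0.07 − 0.7)/(1.3 − 0.7) = 0.3700/0.6000 = 0.6167
Terminal stock prices: S_uuu = 208.7, S_uud = 112.4, S_udd = 60.51, S_ddd = 32.58
Terminal payoffs (K − S): max(-133.7, 0) = 0, max(-37.39, 0) = 0, max(14.49, 0) = 14.49, max(42.42, 0) = 42.42
Node uu (S = 160.6): V_uu = 1/1.07·[0.6167·0.0000 + 0.3833·0.0000] = 0.0000
Node ud (S = 86.45): V_ud = 1/1.07·[0.6167·0.0000 + 0.3833·14.4850] = 5.1893
Node dd (S = 46.55): V_dd = 1/1.07·[0.6167·14.4850 + 0.3833·42.4150] = 23.5435
Node u (S = 123.5): V_u = 1/1.07·[0.6167·0.0000 + 0.3833·5.1893] = 1.8591
Node d (S = 66.5): V_d = 1/1.07·[0.6167·5.1893 + 0.3833·23.5435] = 11.4253
Node 0 (S = 95): V_0 = 1/1.07·[0.6167·1.8591 + 0.3833·11.4253] = 5.1646

£5.16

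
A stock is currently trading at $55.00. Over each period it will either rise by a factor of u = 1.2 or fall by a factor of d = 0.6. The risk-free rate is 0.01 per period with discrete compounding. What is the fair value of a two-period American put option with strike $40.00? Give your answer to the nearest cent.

$2.28

Risk-neutral probability p = (1 + 0.01 − 0.6)/(1.2 − 0.6) = 0.4100/0.6000 = 0.6833
Terminal stock prices: S_uu = 79.2, S_ud = 39.6, S_dd = 19.8
Terminal payoffs (K − S): max(-39.2, 0) = 0, max(0.4, 0) = 0.4, max(20.2, 0) = 20.2
Node u (S = 66): continuation = 1/1.01·[0.6833·0.0000 + 0.3167·0.4000] = 0.1254; exercise value = 0.0000 ≤ continuation, so V_u = 0.1254
Node d (S = 33): continuation = 1/1.01·[0.6833·0.4000 + 0.3167·20.2000] = 6.6040; exercise value = 7.0000 > continuation, so V_d = 7.0000 (exercise)
Node 0 (S = 55): continuation = 1/1.01·[0.6833·0.1254 + 0.3167·7.0000] = 2.2796; exercise value = 0.0000 ≤ continuation, so V_0 = 2.2796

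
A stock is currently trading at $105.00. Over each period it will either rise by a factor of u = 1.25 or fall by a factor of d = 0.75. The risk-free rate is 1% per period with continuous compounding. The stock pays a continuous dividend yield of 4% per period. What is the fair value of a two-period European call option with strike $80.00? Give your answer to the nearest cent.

Per-period risk-free factor R = e^0.01 = 1.0101; dividend-adjusted growth = e^(0.01−0.04) = 0.9704.
Risk-neutral probability p = (0.9704 − 0.75)/(1.25 − 0.75) = 0.2204/0.5000 = 0.4409
Terminal stock prices: S_uu = 164.1, S_ud = 98.44, S_dd = 59.06
Terminal payoffs (S − K): max(84.06, 0) = 84.06, max(18.44, 0) = 18.44, max(-20.94, 0) = 0
Node u (S = 131.2): V_u = e^(−0.01)·[0.4409·84.0625 + 0.5591·18.4375] = 46.8996
Node d (S = 78.75): V_d = e^(−0.01)·[0.4409·18.4375 + 0.5591·0.0000] = 8.0480
Node 0 (S = 105): V_0 = e^(−0.01)·[0.4409·46.8996 + 0.5591·8.0480] = 24.9268

$24.93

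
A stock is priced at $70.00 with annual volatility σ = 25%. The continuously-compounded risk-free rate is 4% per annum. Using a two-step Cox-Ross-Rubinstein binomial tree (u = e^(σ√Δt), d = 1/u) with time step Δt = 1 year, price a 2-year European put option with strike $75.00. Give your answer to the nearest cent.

CRR parameters: u = e^(σ√Δt) = e^(0.25·√1) = 1.2840, d = 1/u = 0.7788
Per-period rate: rΔt = 0.04·1 = 0.04, so R = e^0.04 = 1.0408
Risk-neutral probability p = (e^0.04 − 0.7788)/(1.2840 − 0.7788) = 0.2620/0.5052 = 0.5186
Terminal stock prices: S_uu = 115.4, S_ud = 70, S_dd = 42.46
Terminal payoffs (K − S): max(-40.41, 0) = 0, max(5, 0) = 5, max(32.54, 0) = 32.54
Node u (S = 89.88): V_u = e^(−0.04)·[0.5186·0.0000 + 0.4814·5.0000] = 2.3126
Node d (S = 54.52): V_d = e^(−0.04)·[0.5186·5.0000 + 0.4814·32.5429] = 17.5432
Node 0 (S = 70): V_0 = e^(−0.04)·[0.5186·2.3126 + 0.4814·17.5432] = 9.2664

$9.27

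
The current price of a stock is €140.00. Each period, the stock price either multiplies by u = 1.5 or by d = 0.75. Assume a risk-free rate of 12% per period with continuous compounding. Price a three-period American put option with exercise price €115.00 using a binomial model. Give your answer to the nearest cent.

Risk-neutral probability p = (e^0.12 − 0.75)/(1.5 − 0.75) = 0.3775/0.7500 = 0.5033
Terminal stock prices: S_uuu = 472.5, S_uud = 236.2, S_udd = 118.1, S_ddd = 59.06
Terminal payoffs (K − S): max(-357.5, 0) = 0, max(-121.2, 0) = 0, max(-3.125, 0) = 0, max(55.94, 0) = 55.94
Node uu (S = 315): continuation = e^(−0.12)·[0.5033·0.0000 + 0.4967·0.0000] = 0.0000; exercise value = 0.0000 ≤ continuation, so V_uu = 0.0000
Node ud (S = 157.5): continuation = e^(−0.12)·[0.5033·0.0000 + 0.4967·0.0000] = 0.0000; exercise value = 0.0000 ≤ continuation, so V_ud = 0.0000
Node dd (S = 78.75): continuation = e^(−0.12)·[0.5033·0.0000 + 0.4967·55.9375] = 24.6409; exercise value = 36.2500 > continuation, so V_dd = 36.2500 (exercise)
Node u (S = 210): continuation = e^(−0.12)·[0.5033·0.0000 + 0.4967·0.0000] = 0.0000; exercise value = 0.0000 ≤ continuation, so V_u = 0.0000
Node d (S = 105): continuation = e^(−0.12)·[0.5033·0.0000 + 0.4967·36.2500] = 15.9684; exercise value = 10.0000 ≤ continuation, so V_d = 15.9684
Node 0 (S = 140): continuation = e^(−0.12)·[0.5033·0.0000 + 0.4967·15.9684] = 7.0342; exercise value = 0.0000 ≤ continuation, so V_0 = 7.0342

€7.03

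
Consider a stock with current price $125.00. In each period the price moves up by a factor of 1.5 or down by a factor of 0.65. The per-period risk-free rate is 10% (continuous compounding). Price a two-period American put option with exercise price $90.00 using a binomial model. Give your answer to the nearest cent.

Risk-neutral probability p = (e^0.1 − 0.65)/(1.5 − 0.65) = 0.4552/0.8500 = 0.5355
Terminal stock prices: S_uu = 281.2, S_ud = 121.9, S_dd = 52.81
Terminal payoffs (K − S): max(-191.2, 0) = 0, max(-31.88, 0) = 0, max(37.19, 0) = 37.19
Node u (S = 187.5): continuation = e^(−0.1)·[0.5355·0.0000 + 0.4645·0.0000] = 0.0000; exercise value = 0.0000 ≤ continuation, so V_u = 0.0000
Node d (S = 81.25): continuation = e^(−0.1)·[0.5355·0.0000 + 0.4645·37.1875] = 15.6300; exercise value = 8.7500 ≤ continuation, so V_d = 15.6300
Node 0 (S = 125): continuation = e^(−0.1)·[0.5355·0.0000 + 0.4645·15.6300] = 6.5693; exercise value = 0.0000 ≤ continuation, so V_0 = 6.5693

$6.57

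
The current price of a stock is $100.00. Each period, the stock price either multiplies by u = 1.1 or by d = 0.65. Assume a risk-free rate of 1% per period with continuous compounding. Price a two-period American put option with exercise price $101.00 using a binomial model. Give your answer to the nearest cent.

Risk-neutral probability p = (e^0.01 − 0.65)/(1.1 − 0.65) = 0.3601/0.4500 = 0.8001
Terminal stock prices: S_uu = 121, S_ud = 71.5, S_dd = 42.25
Terminal payoffs (K − S): max(-20, 0) = 0, max(29.5, 0) = 29.5, max(58.75, 0) = 58.75
Node u (S = 110): continuation = e^(−0.01)·[0.8001·0.0000 + 0.1999·29.5000] = 5.8380; exercise value = 0.0000 ≤ continuation, so V_u = 5.8380
Node d (S = 65): continuation = e^(−0.01)·[0.8001·29.5000 + 0.1999·58.7500] = 34.9950; exercise value = 36.0000 > continuation, so V_d = 36.0000 (exercise)
Node 0 (S = 100): continuation = e^(−0.01)·[0.8001·5.8380 + 0.1999·36.0000] = 11.7490; exercise value = 1.0000 ≤ continuation, so V_0 = 11.7490

$11.75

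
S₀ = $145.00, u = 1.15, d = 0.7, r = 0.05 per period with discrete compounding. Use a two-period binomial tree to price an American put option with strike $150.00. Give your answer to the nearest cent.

$15.48

Risk-neutral probability p = (1 + 0.05 − 0.7)/(1.15 − 0.7) = 0.3500/0.4500 = 0.7778
Terminal stock prices: S_uu = 191.8, S_ud = 116.7, S_dd = 71.05
Terminal payoffs (K − S): max(-41.76, 0) = 0, max(33.28, 0) = 33.28, max(78.95, 0) = 78.95
Node u (S = 166.8): continuation = 1/1.05·[0.7778·0.0000 + 0.2222·33.2750] = 7.0423; exercise value = 0.0000 ≤ continuation, so V_u = 7.0423
Node d (S = 101.5): continuation = 1/1.05·[0.7778·33.2750 + 0.2222·78.9500] = 41.3571; exercise value = 48.5000 > continuation, so V_d = 48.5000 (exercise)
Node 0 (S = 145): continuation = 1/1.05·[0.7778·7.0423 + 0.2222·48.5000] = 15.4811; exercise value = 5.0000 ≤ continuation, so V_0 = 15.4811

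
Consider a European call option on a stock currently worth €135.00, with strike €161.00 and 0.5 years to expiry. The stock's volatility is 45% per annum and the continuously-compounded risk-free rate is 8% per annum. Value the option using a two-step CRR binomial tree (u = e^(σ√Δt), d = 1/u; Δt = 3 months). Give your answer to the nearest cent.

€11.63

CRR parameters: u = e^(σ√Δt) = e^(0.45·√0.25) = 1.2523, d = 1/u = 0.7985
Per-period rate: rΔt = 0.08·0.25 = 0.02, so R = e^0.02 = 1.0202
Risk-neutral probability p = (e^0.02 − 0.7985)/(1.2523 − 0.7985) = 0.2217/0.4538 = 0.4885
Terminal stock prices: S_uu = 211.7, S_ud = 135, S_dd = 86.08
Terminal payoffs (S − K): max(50.72, 0) = 50.72, max(-26, 0) = 0, max(-74.92, 0) = 0
Node u (S = 169.1): V_u = e^(−0.02)·[0.4885·50.7221 + 0.5115·0.0000] = 24.2872
Node d (S = 107.8): V_d = e^(−0.02)·[0.4885·0.0000 + 0.5115·0.0000] = 0.0000
Node 0 (S = 135): V_0 = e^(−0.02)·[0.4885·24.2872 + 0.5115·0.0000] = 11.6294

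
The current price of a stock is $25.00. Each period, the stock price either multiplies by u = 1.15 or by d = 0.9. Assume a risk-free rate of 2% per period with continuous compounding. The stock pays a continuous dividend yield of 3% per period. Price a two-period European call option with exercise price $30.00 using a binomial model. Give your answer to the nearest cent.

$0.38

Per-period risk-free factor R = e^0.02 = 1.0202; dividend-adjusted growth = e^(0.02−0.03) = 0.9900.
Risk-neutral probability p = (0.9900 − 0.9)/(1.15 − 0.9) = 0.0900/0.2500 = 0.3602
Terminal stock prices: S_uu = 33.06, S_ud = 25.87, S_dd = 20.25
Terminal payoffs (S − K): max(3.062, 0) = 3.062, max(-4.125, 0) = 0, max(-9.75, 0) = 0
Node u (S = 28.75): V_u = e^(−0.02)·[0.3602·3.0625 + 0.6398·0.0000] = 1.0813
Node d (S = 22.5): V_d = e^(−0.02)·[0.3602·0.0000 + 0.6398·0.0000] = 0.0000
Node 0 (S = 25): V_0 = e^(−0.02)·[0.3602·1.0813 + 0.6398·0.0000] = 0.3818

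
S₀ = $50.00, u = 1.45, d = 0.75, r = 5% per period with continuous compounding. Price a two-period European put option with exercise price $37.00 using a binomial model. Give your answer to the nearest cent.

Risk-neutral probability p = (e^0.05 − 0.75)/(1.45 − 0.75) = 0.3013/0.7000 = 0.4304
Terminal stock prices: S_uu = 105.1, S_ud = 54.38, S_dd = 28.12
Terminal payoffs (K − S): max(-68.12, 0) = 0, max(-17.38, 0) = 0, max(8.875, 0) = 8.875
Node u (S = 72.5): V_u = e^(−0.05)·[0.4304·0.0000 + 0.5696·0.0000] = 0.0000
Node d (S = 37.5): V_d = e^(−0.05)·[0.4304·0.0000 + 0.5696·8.8750] = 4.8088
Node 0 (S = 50): V_0 = e^(−0.05)·[0.4304·0.0000 + 0.5696·4.8088] = 2.6055

$2.61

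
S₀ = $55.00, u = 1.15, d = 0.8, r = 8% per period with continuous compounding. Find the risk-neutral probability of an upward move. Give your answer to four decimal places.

Risk-neutral probability p = (e^0.08 − 0.8)/(1.15 − 0.8) = 0.2833/0.3500 = 0.8094

p = 0.8094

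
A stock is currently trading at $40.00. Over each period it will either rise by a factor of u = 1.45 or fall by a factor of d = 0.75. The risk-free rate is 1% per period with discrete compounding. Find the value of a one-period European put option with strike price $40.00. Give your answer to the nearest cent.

Risk-neutral probability p = (1 + 0.01 − 0.75)/(1.45 − 0.75) = 0.2600/0.7000 = 0.3714
Terminal stock prices: S_u = 58, S_d = 30
Terminal payoffs (K − S): max(-18, 0) = 0, max(10, 0) = 10
Node 0 (S = 40): V_0 = 1/1.01·[0.3714·0.0000 + 0.6286·10.0000] = 6.2235

$6.22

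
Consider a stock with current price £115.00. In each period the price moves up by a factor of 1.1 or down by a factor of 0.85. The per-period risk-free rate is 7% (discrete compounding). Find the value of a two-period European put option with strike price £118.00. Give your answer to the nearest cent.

Risk-neutral probability p = (1 + 0.07 − 0.85)/(1.1 − 0.85) = 0.2200/0.2500 = 0.8800
Terminal stock prices: S_uu = 139.2, S_ud = 107.5, S_dd = 83.09
Terminal payoffs (K − S): max(-21.15, 0) = 0, max(10.47, 0) = 10.47, max(34.91, 0) = 34.91
Node u (S = 126.5): V_u = 1/1.07·[0.8800·0.0000 + 0.1200·10.4750] = 1.1748
Node d (S = 97.75): V_d = 1/1.07·[0.8800·10.4750 + 0.1200·34.9125] = 12.5304
Node 0 (S = 115): V_0 = 1/1.07·[0.8800·1.1748 + 0.1200·12.5304] = 2.3714

£2.37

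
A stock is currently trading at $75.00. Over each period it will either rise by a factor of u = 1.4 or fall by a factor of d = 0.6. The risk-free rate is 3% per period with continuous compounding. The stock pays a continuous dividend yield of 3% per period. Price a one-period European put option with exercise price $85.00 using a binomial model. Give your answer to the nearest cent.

Per-period risk-free factor R = e^0.03 = 1.0305; dividend-adjusted growth = e^(0.03−0.03) = 1.0000.
Risk-neutral probability p = (1.0000 − 0.6)/(1.4 − 0.6) = 0.4000/0.8000 = 0.5000
Terminal stock prices: S_u = 105, S_d = 45
Terminal payoffs (K − S): max(-20, 0) = 0, max(40, 0) = 40
Node 0 (S = 75): V_0 = e^(−0.03)·[0.5000·0.0000 + 0.5000·40.0000] = 19.4089

$19.41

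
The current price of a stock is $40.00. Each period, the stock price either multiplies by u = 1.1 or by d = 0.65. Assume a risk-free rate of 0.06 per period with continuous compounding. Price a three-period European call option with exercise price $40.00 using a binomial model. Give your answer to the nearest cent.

$8.48

Risk-neutral probability p = (e^0.06 − 0.65)/(1.1 − 0.65) = 0.4118/0.4500 = 0.9152
Terminal stock prices: S_uuu = 53.24, S_uud = 31.46, S_udd = 18.59, S_ddd = 10.98
Terminal payoffs (S − K): max(13.24, 0) = 13.24, max(-8.54, 0) = 0, max(-21.41, 0) = 0, max(-29.02, 0) = 0
Node uu (S = 48.4): V_uu = e^(−0.06)·[0.9152·13.2400 + 0.0848·0.0000] = 11.4115
Node ud (S = 28.6): V_ud = e^(−0.06)·[0.9152·0.0000 + 0.0848·0.0000] = 0.0000
Node dd (S = 16.9): V_dd = e^(−0.06)·[0.9152·0.0000 + 0.0848·0.0000] = 0.0000
Node u (S = 44): V_u = e^(−0.06)·[0.9152·11.4115 + 0.0848·0.0000] = 9.8355
Node d (S = 26): V_d = e^(−0.06)·[0.9152·0.0000 + 0.0848·0.0000] = 0.0000
Node 0 (S = 40): V_0 = e^(−0.06)·[0.9152·9.8355 + 0.0848·0.0000] = 8.4772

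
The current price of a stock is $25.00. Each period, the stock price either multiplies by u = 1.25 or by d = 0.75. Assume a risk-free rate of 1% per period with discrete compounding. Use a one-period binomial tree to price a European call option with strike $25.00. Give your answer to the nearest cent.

Risk-neutral probability p = (1 + 0.01 − 0.75)/(1.25 − 0.75) = 0.2600/0.5000 = 0.5200
Terminal stock prices: S_u = 31.25, S_d = 18.75
Terminal payoffs (S − K): max(6.25, 0) = 6.25, max(-6.25, 0) = 0
Node 0 (S = 25): V_0 = 1/1.01·[0.5200·6.2500 + 0.4800·0.0000] = 3.2178

$3.22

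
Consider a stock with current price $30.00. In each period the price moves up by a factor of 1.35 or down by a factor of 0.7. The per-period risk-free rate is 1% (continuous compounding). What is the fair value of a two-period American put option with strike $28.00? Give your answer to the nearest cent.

Risk-neutral probability p = (e^0.01 − 0.7)/(1.35 − 0.7) = 0.3101/0.6500 = 0.4770
Terminal stock prices: S_uu = 54.68, S_ud = 28.35, S_dd = 14.7
Terminal payoffs (K − S): max(-26.68, 0) = 0, max(-0.35, 0) = 0, max(13.3, 0) = 13.3
Node u (S = 40.5): continuation = e^(−0.01)·[0.4770·0.0000 + 0.5230·0.0000] = 0.0000; exercise value = 0.0000 ≤ continuation, so V_u = 0.0000
Node d (S = 21): continuation = e^(−0.01)·[0.4770·0.0000 + 0.5230·13.3000] = 6.8867; exercise value = 7.0000 > continuation, so V_d = 7.0000 (exercise)
Node 0 (S = 30): continuation = e^(−0.01)·[0.4770·0.0000 + 0.5230·7.0000] = 3.6246; exercise value = 0.0000 ≤ continuation, so V_0 = 3.6246

$3.62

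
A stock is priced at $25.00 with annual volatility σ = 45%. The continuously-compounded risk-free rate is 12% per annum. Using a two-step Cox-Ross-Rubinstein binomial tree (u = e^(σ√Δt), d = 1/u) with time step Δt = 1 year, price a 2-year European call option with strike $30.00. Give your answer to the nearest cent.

$6.86

CRR parameters: u = e^(σ√Δt) = e^(0.45·√1) = 1.5683, d = 1/u = 0.6376
Per-period rate: rΔt = 0.12·1 = 0.12, so R = e^0.12 = 1.1275
Risk-neutral probability p = (e^0.12 − 0.6376)/(1.5683 − 0.6376) = 0.4899/0.9307 = 0.5264
Terminal stock prices: S_uu = 61.49, S_ud = 25, S_dd = 10.16
Terminal payoffs (S − K): max(31.49, 0) = 31.49, max(-5, 0) = 0, max(-19.84, 0) = 0
Node u (S = 39.21): V_u = e^(−0.12)·[0.5264·31.4901 + 0.4736·0.0000] = 14.7006
Node d (S = 15.94): V_d = e^(−0.12)·[0.5264·0.0000 + 0.4736·0.0000] = 0.0000
Node 0 (S = 25): V_0 = e^(−0.12)·[0.5264·14.7006 + 0.4736·0.0000] = 6.8627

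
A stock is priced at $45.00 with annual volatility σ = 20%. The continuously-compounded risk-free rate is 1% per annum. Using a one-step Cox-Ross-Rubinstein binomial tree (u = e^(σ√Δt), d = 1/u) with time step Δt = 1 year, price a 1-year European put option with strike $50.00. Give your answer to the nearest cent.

CRR parameters: u = e^(σ√Δt) = e^(0.2·√1) = 1.2214, d = 1/u = 0.8187
Per-period rate: rΔt = 0.01·1 = 0.01, so R = e^0.01 = 1.0101
Risk-neutral probability p = (e^0.01 − 0.8187)/(1.2214 − 0.8187) = 0.1913/0.4027 = 0.4751
Terminal stock prices: S_u = 54.96, S_d = 36.84
Terminal payoffs (K − S): max(-4.963, 0) = 0, max(13.16, 0) = 13.16
Node 0 (S = 45): V_0 = e^(−0.01)·[0.4751·0.0000 + 0.5249·13.1571] = 6.8371

$6.84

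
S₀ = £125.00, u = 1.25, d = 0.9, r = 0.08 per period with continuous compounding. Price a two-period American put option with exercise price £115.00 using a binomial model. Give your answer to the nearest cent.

Risk-neutral probability p = (e^0.08 − 0.9)/(1.25 − 0.9) = 0.1833/0.3500 = 0.5237
Terminal stock prices: S_uu = 195.3, S_ud = 140.6, S_dd = 101.2
Terminal payoffs (K − S): max(-80.31, 0) = 0, max(-25.62, 0) = 0, max(13.75, 0) = 13.75
Node u (S = 156.2): continuation = e^(−0.08)·[0.5237·0.0000 + 0.4763·0.0000] = 0.0000; exercise value = 0.0000 ≤ continuation, so V_u = 0.0000
Node d (S = 112.5): continuation = e^(−0.08)·[0.5237·0.0000 + 0.4763·13.7500] = 6.0459; exercise value = 2.5000 ≤ continuation, so V_d = 6.0459
Node 0 (S = 125): continuation = e^(−0.08)·[0.5237·0.0000 + 0.4763·6.0459] = 2.6584; exercise value = 0.0000 ≤ continuation, so V_0 = 2.6584

£2.66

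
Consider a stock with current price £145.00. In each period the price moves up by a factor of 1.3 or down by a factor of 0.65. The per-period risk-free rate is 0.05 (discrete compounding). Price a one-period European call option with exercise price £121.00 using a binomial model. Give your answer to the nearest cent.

£39.56

Risk-neutral probability p = (1 + 0.05 − 0.65)/(1.3 − 0.65) = 0.4000/0.6500 = 0.6154
Terminal stock prices: S_u = 188.5, S_d = 94.25
Terminal payoffs (S − K): max(67.5, 0) = 67.5, max(-26.75, 0) = 0
Node 0 (S = 145): V_0 = 1/1.05·[0.6154·67.5000 + 0.3846·0.0000] = 39.5604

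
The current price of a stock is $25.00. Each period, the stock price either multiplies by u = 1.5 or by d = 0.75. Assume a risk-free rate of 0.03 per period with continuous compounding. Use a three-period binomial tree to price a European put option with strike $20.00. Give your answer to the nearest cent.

$2.12

Risk-neutral probability p = (e^0.03 − 0.75)/(1.5 − 0.75) = 0.2805/0.7500 = 0.3739
Terminal stock prices: S_uuu = 84.38, S_uud = 42.19, S_udd = 21.09, S_ddd = 10.55
Terminal payoffs (K − S): max(-64.38, 0) = 0, max(-22.19, 0) = 0, max(-1.094, 0) = 0, max(9.453, 0) = 9.453
Node uu (S = 56.25): V_uu = e^(−0.03)·[0.3739·0.0000 + 0.6261·0.0000] = 0.0000
Node ud (S = 28.12): V_ud = e^(−0.03)·[0.3739·0.0000 + 0.6261·0.0000] = 0.0000
Node dd (S = 14.06): V_dd = e^(−0.03)·[0.3739·0.0000 + 0.6261·9.4531] = 5.7433
Node u (S = 37.5): V_u = e^(−0.03)·[0.3739·0.0000 + 0.6261·0.0000] = 0.0000
Node d (S = 18.75): V_d = e^(−0.03)·[0.3739·0.0000 + 0.6261·5.7433] = 3.4894
Node 0 (S = 25): V_0 = e^(−0.03)·[0.3739·0.0000 + 0.6261·3.4894] = 2.1200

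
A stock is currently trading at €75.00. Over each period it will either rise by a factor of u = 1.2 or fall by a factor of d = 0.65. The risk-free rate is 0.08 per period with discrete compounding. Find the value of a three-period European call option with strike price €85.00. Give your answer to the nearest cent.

€16.92

Risk-neutral probability p = (1 + 0.08 − 0.65)/(1.2 − 0.65) = 0.4300/0.5500 = 0.7818
Terminal stock prices: S_uuu = 129.6, S_uud = 70.2, S_udd = 38.03, S_ddd = 20.6
Terminal payoffs (S − K): max(44.6, 0) = 44.6, max(-14.8, 0) = 0, max(-46.97, 0) = 0, max(-64.4, 0) = 0
Node uu (S = 108): V_uu = 1/1.08·[0.7818·44.6000 + 0.2182·0.0000] = 32.2862
Node ud (S = 58.5): V_ud = 1/1.08·[0.7818·0.0000 + 0.2182·0.0000] = 0.0000
Node dd (S = 31.69): V_dd = 1/1.08·[0.7818·0.0000 + 0.2182·0.0000] = 0.0000
Node u (S = 90): V_u = 1/1.08·[0.7818·32.2862 + 0.2182·0.0000] = 23.3722
Node d (S = 48.75): V_d = 1/1.08·[0.7818·0.0000 + 0.2182·0.0000] = 0.0000
Node 0 (S = 75): V_0 = 1/1.08·[0.7818·23.3722 + 0.2182·0.0000] = 16.9192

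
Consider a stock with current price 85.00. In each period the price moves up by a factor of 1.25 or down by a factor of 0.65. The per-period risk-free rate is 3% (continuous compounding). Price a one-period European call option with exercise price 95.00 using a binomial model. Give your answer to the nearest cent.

6.92

Risk-neutral probability p = (e^0.03 − 0.65)/(1.25 − 0.65) = 0.3805/0.6000 = 0.6341
Terminal stock prices: S_u = 106.2, S_d = 55.25
Terminal payoffs (S − K): max(11.25, 0) = 11.25, max(-39.75, 0) = 0
Node 0 (S = 85): V_0 = e^(−0.03)·[0.6341·11.2500 + 0.3659·0.0000] = 6.9227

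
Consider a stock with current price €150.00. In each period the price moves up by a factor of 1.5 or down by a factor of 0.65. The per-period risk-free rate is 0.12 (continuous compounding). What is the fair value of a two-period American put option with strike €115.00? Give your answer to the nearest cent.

Risk-neutral probability p = (e^0.12 − 0.65)/(1.5 − 0.65) = 0.4775/0.8500 = 0.5618
Terminal stock prices: S_uu = 337.5, S_ud = 146.2, S_dd = 63.38
Terminal payoffs (K − S): max(-222.5, 0) = 0, max(-31.25, 0) = 0, max(51.62, 0) = 51.62
Node u (S = 225): continuation = e^(−0.12)·[0.5618·0.0000 + 0.4382·0.0000] = 0.0000; exercise value = 0.0000 ≤ continuation, so V_u = 0.0000
Node d (S = 97.5): continuation = e^(−0.12)·[0.5618·0.0000 + 0.4382·51.6250] = 20.0658; exercise value = 17.5000 ≤ continuation, so V_d = 20.0658
Node 0 (S = 150): continuation = e^(−0.12)·[0.5618·0.0000 + 0.4382·20.0658] = 7.7992; exercise value = 0.0000 ≤ continuation, so V_0 = 7.7992

€7.80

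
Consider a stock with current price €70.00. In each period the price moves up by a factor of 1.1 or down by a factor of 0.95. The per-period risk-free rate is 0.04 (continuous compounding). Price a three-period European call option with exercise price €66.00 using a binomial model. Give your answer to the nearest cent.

€11.79

Risk-neutral probability p = (e^0.04 − 0.95)/(1.1 − 0.95) = 0.0908/0.1500 = 0.6054
Terminal stock prices: S_uuu = 93.17, S_uud = 80.47, S_udd = 69.49, S_ddd = 60.02
Terminal payoffs (S − K): max(27.17, 0) = 27.17, max(14.47, 0) = 14.47, max(3.492, 0) = 3.492, max(-5.984, 0) = 0
Node uu (S = 84.7): V_uu = e^(−0.04)·[0.6054·27.1700 + 0.3946·14.4650] = 21.2879
Node ud (S = 73.15): V_ud = e^(−0.04)·[0.6054·14.4650 + 0.3946·3.4925] = 9.7379
Node dd (S = 63.17): V_dd = e^(−0.04)·[0.6054·3.4925 + 0.3946·0.0000] = 2.0315
Node u (S = 77): V_u = e^(−0.04)·[0.6054·21.2879 + 0.3946·9.7379] = 16.0743
Node d (S = 66.5): V_d = e^(−0.04)·[0.6054·9.7379 + 0.3946·2.0315] = 6.4344
Node 0 (S = 70): V_0 = e^(−0.04)·[0.6054·16.0743 + 0.3946·6.4344] = 11.7893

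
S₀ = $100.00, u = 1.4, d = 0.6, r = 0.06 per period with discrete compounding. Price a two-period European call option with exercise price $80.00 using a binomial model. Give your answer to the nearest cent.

$35.87

Risk-neutral probability p = (1 + 0.06 − 0.6)/(1.4 − 0.6) = 0.4600/0.8000 = 0.5750
Terminal stock prices: S_uu = 196, S_ud = 84, S_dd = 36
Terminal payoffs (S − K): max(116, 0) = 116, max(4, 0) = 4, max(-44, 0) = 0
Node u (S = 140): V_u = 1/1.06·[0.5750·116.0000 + 0.4250·4.0000] = 64.5283
Node d (S = 60): V_d = 1/1.06·[0.5750·4.0000 + 0.4250·0.0000] = 2.1698
Node 0 (S = 100): V_0 = 1/1.06·[0.5750·64.5283 + 0.4250·2.1698] = 35.8735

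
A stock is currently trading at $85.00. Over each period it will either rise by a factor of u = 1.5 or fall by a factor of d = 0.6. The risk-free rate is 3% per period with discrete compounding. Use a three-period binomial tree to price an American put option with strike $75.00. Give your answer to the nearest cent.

$18.35

Risk-neutral probability p = (1 + 0.03 − 0.6)/(1.5 − 0.6) = 0.4300/0.9000 = 0.4778
Terminal stock prices: S_uuu = 286.9, S_uud = 114.8, S_udd = 45.9, S_ddd = 18.36
Terminal payoffs (K − S): max(-211.9, 0) = 0, max(-39.75, 0) = 0, max(29.1, 0) = 29.1, max(56.64, 0) = 56.64
Node uu (S = 191.2): continuation = 1/1.03·[0.4778·0.0000 + 0.5222·0.0000] = 0.0000; exercise value = 0.0000 ≤ continuation, so V_uu = 0.0000
Node ud (S = 76.5): continuation = 1/1.03·[0.4778·0.0000 + 0.5222·29.1000] = 14.7540; exercise value = 0.0000 ≤ continuation, so V_ud = 14.7540
Node dd (S = 30.6): continuation = 1/1.03·[0.4778·29.1000 + 0.5222·56.6400] = 42.2155; exercise value = 44.4000 > continuation, so V_dd = 44.4000 (exercise)
Node u (S = 127.5): continuation = 1/1.03·[0.4778·0.0000 + 0.5222·14.7540] = 7.4805; exercise value = 0.0000 ≤ continuation, so V_u = 7.4805
Node d (S = 51): continuation = 1/1.03·[0.4778·14.7540 + 0.5222·44.4000] = 29.3552; exercise value = 24.0000 ≤ continuation, so V_d = 29.3552
Node 0 (S = 85): continuation = 1/1.03·[0.4778·7.4805 + 0.5222·29.3552] = 18.3533; exercise value = 0.0000 ≤ continuation, so V_0 = 18.3533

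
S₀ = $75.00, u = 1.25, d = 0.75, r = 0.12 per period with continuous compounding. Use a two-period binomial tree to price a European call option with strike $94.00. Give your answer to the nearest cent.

$10.40

Risk-neutral probability p = (e^0.12 − 0.75)/(1.25 − 0.75) = 0.3775/0.5000 = 0.7550
Terminal stock prices: S_uu = 117.2, S_ud = 70.31, S_dd = 42.19
Terminal payoffs (S − K): max(23.19, 0) = 23.19, max(-23.69, 0) = 0, max(-51.81, 0) = 0
Node u (S = 93.75): V_u = e^(−0.12)·[0.7550·23.1875 + 0.2450·0.0000] = 15.5268
Node d (S = 56.25): V_d = e^(−0.12)·[0.7550·0.0000 + 0.2450·0.0000] = 0.0000
Node 0 (S = 75): V_0 = e^(−0.12)·[0.7550·15.5268 + 0.2450·0.0000] = 10.3970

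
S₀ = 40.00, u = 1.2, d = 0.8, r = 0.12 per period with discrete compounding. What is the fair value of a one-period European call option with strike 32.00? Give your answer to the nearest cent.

11.43

Risk-neutral probability p = (1 + 0.12 − 0.8)/(1.2 − 0.8) = 0.3200/0.4000 = 0.8000
Terminal stock prices: S_u = 48, S_d = 32
Terminal payoffs (S − K): max(16, 0) = 16, max(0, 0) = 0
Node 0 (S = 40): V_0 = 1/1.12·[0.8000·16.0000 + 0.2000·0.0000] = 11.4286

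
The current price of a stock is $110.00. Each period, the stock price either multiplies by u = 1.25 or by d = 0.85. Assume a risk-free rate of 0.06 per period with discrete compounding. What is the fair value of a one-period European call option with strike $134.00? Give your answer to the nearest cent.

Risk-neutral probability p = (1 + 0.06 − 0.85)/(1.25 − 0.85) = 0.2100/0.4000 = 0.5250
Terminal stock prices: S_u = 137.5, S_d = 93.5
Terminal payoffs (S − K): max(3.5, 0) = 3.5, max(-40.5, 0) = 0
Node 0 (S = 110): V_0 = 1/1.06·[0.5250·3.5000 + 0.4750·0.0000] = 1.7335

$1.73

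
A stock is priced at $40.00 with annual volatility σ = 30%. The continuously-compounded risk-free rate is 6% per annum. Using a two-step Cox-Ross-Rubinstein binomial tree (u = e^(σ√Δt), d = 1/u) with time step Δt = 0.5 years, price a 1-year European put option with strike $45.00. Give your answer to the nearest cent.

CRR parameters: u = e^(σ√Δt) = e^(0.3·√0.5) = 1.2363, d = 1/u = 0.8089
Per-period rate: rΔt = 0.06·0.5 = 0.03, so R = e^0.03 = 1.0305
Risk-neutral probability p = (e^0.03 − 0.8089)/(1.2363 − 0.8089) = 0.2216/0.4275 = 0.5184
Terminal stock prices: S_uu = 61.14, S_ud = 40, S_dd = 26.17
Terminal payoffs (K − S): max(-16.14, 0) = 0, max(5, 0) = 5, max(18.83, 0) = 18.83
Node u (S = 49.45): V_u = e^(−0.03)·[0.5184·0.0000 + 0.4816·5.0000] = 2.3368
Node d (S = 32.35): V_d = e^(−0.03)·[0.5184·5.0000 + 0.4816·18.8300] = 11.3157
Node 0 (S = 40): V_0 = e^(−0.03)·[0.5184·2.3368 + 0.4816·11.3157] = 6.4641

$6.46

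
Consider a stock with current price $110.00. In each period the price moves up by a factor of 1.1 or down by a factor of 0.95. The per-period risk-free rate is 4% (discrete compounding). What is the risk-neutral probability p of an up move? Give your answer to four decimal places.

Risk-neutral probability p = (1 + 0.04 − 0.95)/(1.1 − 0.95) = 0.0900/0.1500 = 0.6000

p = 0.6000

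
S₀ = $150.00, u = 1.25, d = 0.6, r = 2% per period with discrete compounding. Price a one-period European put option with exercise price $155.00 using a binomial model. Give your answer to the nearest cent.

Risk-neutral probability p = (1 + 0.02 − 0.6)/(1.25 − 0.6) = 0.4200/0.6500 = 0.6462
Terminal stock prices: S_u = 187.5, S_d = 90
Terminal payoffs (K − S): max(-32.5, 0) = 0, max(65, 0) = 65
Node 0 (S = 150): V_0 = 1/1.02·[0.6462·0.0000 + 0.3538·65.0000] = 22.5490

$22.55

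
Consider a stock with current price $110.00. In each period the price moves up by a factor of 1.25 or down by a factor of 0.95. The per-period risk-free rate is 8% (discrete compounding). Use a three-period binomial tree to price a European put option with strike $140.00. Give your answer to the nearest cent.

Risk-neutral probability p = (1 + 0.08 − 0.95)/(1.25 − 0.95) = 0.1300/0.3000 = 0.4333
Terminal stock prices: S_uuu = 214.8, S_uud = 163.3, S_udd = 124.1, S_ddd = 94.31
Terminal payoffs (K − S): max(-74.84, 0) = 0, max(-23.28, 0) = 0, max(15.91, 0) = 15.91, max(45.69, 0) = 45.69
Node uu (S = 171.9): V_uu = 1/1.08·[0.4333·0.0000 + 0.5667·0.0000] = 0.0000
Node ud (S = 130.6): V_ud = 1/1.08·[0.4333·0.0000 + 0.5667·15.9062] = 8.3459
Node dd (S = 99.27): V_dd = 1/1.08·[0.4333·15.9062 + 0.5667·45.6888] = 30.3546
Node u (S = 137.5): V_u = 1/1.08·[0.4333·0.0000 + 0.5667·8.3459] = 4.3790
Node d (S = 104.5): V_d = 1/1.08·[0.4333·8.3459 + 0.5667·30.3546] = 19.2755
Node 0 (S = 110): V_0 = 1/1.08·[0.4333·4.3790 + 0.5667·19.2755] = 11.8707

$11.87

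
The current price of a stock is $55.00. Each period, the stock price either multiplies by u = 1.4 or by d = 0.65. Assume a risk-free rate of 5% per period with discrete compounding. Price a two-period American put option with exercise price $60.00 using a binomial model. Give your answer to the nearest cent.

$13.02

Risk-neutral probability p = (1 + 0.05 − 0.65)/(1.4 − 0.65) = 0.4000/0.7500 = 0.5333
Terminal stock prices: S_uu = 107.8, S_ud = 50.05, S_dd = 23.24
Terminal payoffs (K − S): max(-47.8, 0) = 0, max(9.95, 0) = 9.95, max(36.76, 0) = 36.76
Node u (S = 77): continuation = 1/1.05·[0.5333·0.0000 + 0.4667·9.9500] = 4.4222; exercise value = 0.0000 ≤ continuation, so V_u = 4.4222
Node d (S = 35.75): continuation = 1/1.05·[0.5333·9.9500 + 0.4667·36.7625] = 21.3929; exercise value = 24.2500 > continuation, so V_d = 24.2500 (exercise)
Node 0 (S = 55): continuation = 1/1.05·[0.5333·4.4222 + 0.4667·24.2500] = 13.0240; exercise value = 5.0000 ≤ continuation, so V_0 = 13.0240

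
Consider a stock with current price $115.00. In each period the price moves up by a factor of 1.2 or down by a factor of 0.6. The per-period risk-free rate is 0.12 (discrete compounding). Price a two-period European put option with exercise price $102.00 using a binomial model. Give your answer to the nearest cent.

Risk-neutral probability p = (1 + 0.12 − 0.6)/(1.2 − 0.6) = 0.5200/0.6000 = 0.8667
Terminal stock prices: S_uu = 165.6, S_ud = 82.8, S_dd = 41.4
Terminal payoffs (K − S): max(-63.6, 0) = 0, max(19.2, 0) = 19.2, max(60.6, 0) = 60.6
Node u (S = 138): V_u = 1/1.12·[0.8667·0.0000 + 0.1333·19.2000] = 2.2857
Node d (S = 69): V_d = 1/1.12·[0.8667·19.2000 + 0.1333·60.6000] = 22.0714
Node 0 (S = 115): V_0 = 1/1.12·[0.8667·2.2857 + 0.1333·22.0714] = 4.3963

$4.40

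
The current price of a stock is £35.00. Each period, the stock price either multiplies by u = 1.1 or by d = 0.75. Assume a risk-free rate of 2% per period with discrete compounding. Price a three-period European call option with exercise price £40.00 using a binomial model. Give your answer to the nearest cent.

£2.85

Risk-neutral probability p = (1 + 0.02 − 0.75)/(1.1 − 0.75) = 0.2700/0.3500 = 0.7714
Terminal stock prices: S_uuu = 46.59, S_uud = 31.76, S_udd = 21.66, S_ddd = 14.77
Terminal payoffs (S − K): max(6.585, 0) = 6.585, max(-8.237, 0) = 0, max(-18.34, 0) = 0, max(-25.23, 0) = 0
Node uu (S = 42.35): V_uu = 1/1.02·[0.7714·6.5850 + 0.2286·0.0000] = 4.9803
Node ud (S = 28.88): V_ud = 1/1.02·[0.7714·0.0000 + 0.2286·0.0000] = 0.0000
Node dd (S = 19.69): V_dd = 1/1.02·[0.7714·0.0000 + 0.2286·0.0000] = 0.0000
Node u (S = 38.5): V_u = 1/1.02·[0.7714·4.9803 + 0.2286·0.0000] = 3.7666
Node d (S = 26.25): V_d = 1/1.02·[0.7714·0.0000 + 0.2286·0.0000] = 0.0000
Node 0 (S = 35): V_0 = 1/1.02·[0.7714·3.7666 + 0.2286·0.0000] = 2.8487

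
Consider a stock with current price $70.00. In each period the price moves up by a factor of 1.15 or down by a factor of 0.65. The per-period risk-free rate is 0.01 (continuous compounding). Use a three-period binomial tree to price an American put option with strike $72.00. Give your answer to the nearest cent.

$12.90

Risk-neutral probability p = (e^0.01 − 0.65)/(1.15 − 0.65) = 0.3601/0.5000 = 0.7201
Terminal stock prices: S_uuu = 106.5, S_uud = 60.17, S_udd = 34.01, S_ddd = 19.22
Terminal payoffs (K − S): max(-34.46, 0) = 0, max(11.83, 0) = 11.83, max(37.99, 0) = 37.99, max(52.78, 0) = 52.78
Node uu (S = 92.57): continuation = e^(−0.01)·[0.7201·0.0000 + 0.2799·11.8263] = 3.2772; exercise value = 0.0000 ≤ continuation, so V_uu = 3.2772
Node ud (S = 52.33): continuation = e^(−0.01)·[0.7201·11.8263 + 0.2799·37.9887] = 18.9586; exercise value = 19.6750 > continuation, so V_ud = 19.6750 (exercise)
Node dd (S = 29.58): continuation = e^(−0.01)·[0.7201·37.9887 + 0.2799·52.7763] = 41.7086; exercise value = 42.4250 > continuation, so V_dd = 42.4250 (exercise)
Node u (S = 80.5): continuation = e^(−0.01)·[0.7201·3.2772 + 0.2799·19.6750] = 7.7887; exercise value = 0.0000 ≤ continuation, so V_u = 7.7887
Node d (S = 45.5): continuation = e^(−0.01)·[0.7201·19.6750 + 0.2799·42.4250] = 25.7836; exercise value = 26.5000 > continuation, so V_d = 26.5000 (exercise)
Node 0 (S = 70): continuation = e^(−0.01)·[0.7201·7.7887 + 0.2799·26.5000] = 12.8964; exercise value = 2.0000 ≤ continuation, so V_0 = 12.8964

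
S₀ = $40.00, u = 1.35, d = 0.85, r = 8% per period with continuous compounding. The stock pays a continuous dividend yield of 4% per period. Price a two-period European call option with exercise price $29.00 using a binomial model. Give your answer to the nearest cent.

Per-period risk-free factor R = e^0.08 = 1.0833; dividend-adjusted growth = e^(0.08−0.04) = 1.0408.
Risk-neutral probability p = (1.0408 − 0.85)/(1.35 − 0.85) = 0.1908/0.5000 = 0.3816
Terminal stock prices: S_uu = 72.9, S_ud = 45.9, S_dd = 28.9
Terminal payoffs (S − K): max(43.9, 0) = 43.9, max(16.9, 0) = 16.9, max(-0.1, 0) = 0
Node u (S = 54): V_u = e^(−0.08)·[0.3816·43.9000 + 0.6184·16.9000] = 25.1123
Node d (S = 34): V_d = e^(−0.08)·[0.3816·16.9000 + 0.6184·0.0000] = 5.9536
Node 0 (S = 40): V_0 = e^(−0.08)·[0.3816·25.1123 + 0.6184·5.9536] = 12.2451

$12.25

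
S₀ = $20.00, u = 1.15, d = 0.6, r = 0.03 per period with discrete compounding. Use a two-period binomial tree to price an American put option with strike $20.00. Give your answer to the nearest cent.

Risk-neutral probability p = (1 + 0.03 − 0.6)/(1.15 − 0.6) = 0.4300/0.5500 = 0.7818
Terminal stock prices: S_uu = 26.45, S_ud = 13.8, S_dd = 7.2
Terminal payoffs (K − S): max(-6.45, 0) = 0, max(6.2, 0) = 6.2, max(12.8, 0) = 12.8
Node u (S = 23): continuation = 1/1.03·[0.7818·0.0000 + 0.2182·6.2000] = 1.3133; exercise value = 0.0000 ≤ continuation, so V_u = 1.3133
Node d (S = 12): continuation = 1/1.03·[0.7818·6.2000 + 0.2182·12.8000] = 7.4175; exercise value = 8.0000 > continuation, so V_d = 8.0000 (exercise)
Node 0 (S = 20): continuation = 1/1.03·[0.7818·1.3133 + 0.2182·8.0000] = 2.6915; exercise value = 0.0000 ≤ continuation, so V_0 = 2.6915

$2.69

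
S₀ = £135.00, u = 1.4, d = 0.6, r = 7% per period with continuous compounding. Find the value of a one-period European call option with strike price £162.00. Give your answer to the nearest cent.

£14.87

Risk-neutral probability p = (e^0.07 − 0.6)/(1.4 − 0.6) = 0.4725/0.8000 = 0.5906
Terminal stock prices: S_u = 189, S_d = 81
Terminal payoffs (S − K): max(27, 0) = 27, max(-81, 0) = 0
Node 0 (S = 135): V_0 = e^(−0.07)·[0.5906·27.0000 + 0.4094·0.0000] = 14.8690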